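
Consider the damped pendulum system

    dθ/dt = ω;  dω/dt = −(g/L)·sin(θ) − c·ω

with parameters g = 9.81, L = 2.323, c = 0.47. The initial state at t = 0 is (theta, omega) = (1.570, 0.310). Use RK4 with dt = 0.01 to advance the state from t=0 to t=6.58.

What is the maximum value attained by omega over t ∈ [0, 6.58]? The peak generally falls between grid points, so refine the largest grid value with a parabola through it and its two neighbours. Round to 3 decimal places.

max omega = 1.674

t=0.000: state=(1.570, 0.310)
step 1 (dt=0.01): k1=(0.310, -4.369), k2=(0.288, -4.358), k3=(0.288, -4.358), k4=(0.266, -4.348); state += dt/6·(k1+2k2+2k3+k4)
t=0.010: state=(1.573, 0.266)
t=0.020: state=(1.575, 0.223)
t=0.030: state=(1.577, 0.180)
continuing one RK4 step at a time; state shown every 25 steps (Δt=0.25):
t=0.250: state=(1.516, -0.720)
t=0.500: state=(1.221, -1.616)
t=0.750: state=(0.729, -2.257)
t=1.000: state=(0.133, -2.415)
t=1.250: state=(-0.429, -1.988)
t=1.500: state=(-0.828, -1.169)
t=1.750: state=(-1.004, -0.238)
t=2.000: state=(-0.953, 0.625)
t=2.250: state=(-0.708, 1.296)
t=2.500: state=(-0.332, 1.648)
t=2.750: state=(0.081, 1.583)
t=3.000: state=(0.429, 1.146)
t=3.250: state=(0.637, 0.501)
t=3.500: state=(0.677, -0.174)
t=3.750: state=(0.559, -0.740)
t=4.000: state=(0.325, -1.087)
t=4.250: state=(0.039, -1.145)
t=4.500: state=(-0.224, -0.919)
t=4.750: state=(-0.404, -0.500)
t=5.000: state=(-0.468, -0.014)
t=5.250: state=(-0.416, 0.421)
t=5.500: state=(-0.270, 0.713)
t=5.750: state=(-0.076, 0.805)
t=6.000: state=(0.115, 0.692)
t=6.250: state=(0.257, 0.424)
t=6.500: state=(0.321, 0.086)
t=6.580: state=(0.324, -0.023)
largest grid value and its neighbours: omega(2.580)=1.67355, omega(2.590)=1.67366, omega(2.600)=1.67308
parabola through these three points peaks at t≈2.587 with omega≈1.67370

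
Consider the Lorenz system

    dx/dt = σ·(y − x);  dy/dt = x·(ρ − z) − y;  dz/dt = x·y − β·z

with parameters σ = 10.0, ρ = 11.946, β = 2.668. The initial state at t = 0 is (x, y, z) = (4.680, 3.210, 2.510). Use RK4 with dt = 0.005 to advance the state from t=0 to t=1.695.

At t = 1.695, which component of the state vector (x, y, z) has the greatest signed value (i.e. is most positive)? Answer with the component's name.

largest component: z

t=0.000: state=(4.680, 3.210, 2.510)
step 1 (dt=0.005): k1=(-14.700, 40.950, 8.326), k2=(-13.309, 40.405, 8.628), k3=(-13.357, 40.435, 8.631), k4=(-12.010, 39.919, 8.929); state += dt/6·(k1+2k2+2k3+k4)
t=0.005: state=(4.613, 3.412, 2.553)
t=0.010: state=(4.560, 3.609, 2.599)
t=0.015: state=(4.518, 3.802, 2.648)
continuing one RK4 step at a time; state shown every 20 steps (Δt=0.1):
t=0.100: state=(5.095, 6.778, 4.024)
t=0.200: state=(7.314, 9.746, 7.710)
t=0.300: state=(9.120, 9.829, 13.407)
t=0.400: state=(8.248, 5.957, 16.544)
t=0.500: state=(5.452, 2.648, 15.148)
t=0.600: state=(3.218, 1.630, 12.341)
t=0.700: state=(2.206, 1.686, 9.819)
t=0.800: state=(2.031, 2.146, 7.863)
t=0.900: state=(2.376, 2.941, 6.506)
t=1.000: state=(3.165, 4.188, 5.847)
t=1.100: state=(4.437, 5.951, 6.180)
t=1.200: state=(6.113, 7.859, 7.996)
t=1.300: state=(7.605, 8.628, 11.276)
t=1.400: state=(7.798, 7.097, 14.151)
t=1.500: state=(6.430, 4.639, 14.504)
t=1.600: state=(4.699, 3.200, 12.948)
t=1.695: state=(3.627, 2.879, 11.068)
compare at T: x=3.627, y=2.879, z=11.068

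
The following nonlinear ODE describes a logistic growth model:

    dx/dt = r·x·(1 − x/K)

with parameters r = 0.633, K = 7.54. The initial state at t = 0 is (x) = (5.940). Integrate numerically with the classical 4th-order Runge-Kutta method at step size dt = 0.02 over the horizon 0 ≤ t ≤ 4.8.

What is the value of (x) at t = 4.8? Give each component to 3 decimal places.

(x) = (7.444)

t=0.000: state=(5.940)
step 1 (dt=0.02): k1=(0.798), k2=(0.795), k3=(0.795), k4=(0.792); state += dt/6·(k1+2k2+2k3+k4)
t=0.020: state=(5.956)
t=0.040: state=(5.972)
t=0.060: state=(5.987)
continuing one RK4 step at a time; state shown every 10 steps (Δt=0.2):
t=0.200: state=(6.094)
t=0.400: state=(6.236)
t=0.600: state=(6.367)
t=0.800: state=(6.487)
t=1.000: state=(6.597)
t=1.200: state=(6.696)
t=1.400: state=(6.786)
t=1.600: state=(6.868)
t=1.800: state=(6.942)
t=2.000: state=(7.008)
t=2.200: state=(7.067)
t=2.400: state=(7.120)
t=2.600: state=(7.168)
t=2.800: state=(7.210)
t=3.000: state=(7.248)
t=3.200: state=(7.281)
t=3.400: state=(7.311)
t=3.600: state=(7.338)
t=3.800: state=(7.361)
t=4.000: state=(7.382)
t=4.200: state=(7.400)
t=4.400: state=(7.417)
t=4.600: state=(7.431)
t=4.800: state=(7.444)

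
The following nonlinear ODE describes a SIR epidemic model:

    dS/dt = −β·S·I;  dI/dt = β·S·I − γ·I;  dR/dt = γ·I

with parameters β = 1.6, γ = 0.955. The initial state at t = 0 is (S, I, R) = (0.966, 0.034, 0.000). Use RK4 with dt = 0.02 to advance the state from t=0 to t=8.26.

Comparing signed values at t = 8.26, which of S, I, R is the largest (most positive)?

largest component: R

t=0.000: state=(0.966, 0.034, 0.000)
step 1 (dt=0.02): k1=(-0.053, 0.020, 0.032), k2=(-0.053, 0.020, 0.033), k3=(-0.053, 0.020, 0.033), k4=(-0.053, 0.020, 0.033); state += dt/6·(k1+2k2+2k3+k4)
t=0.020: state=(0.965, 0.034, 0.001)
t=0.040: state=(0.964, 0.035, 0.001)
t=0.060: state=(0.963, 0.035, 0.002)
continuing one RK4 step at a time; state shown every 25 steps (Δt=0.5):
t=0.500: state=(0.936, 0.045, 0.019)
t=1.000: state=(0.898, 0.058, 0.043)
t=1.500: state=(0.852, 0.073, 0.075)
t=2.000: state=(0.799, 0.088, 0.113)
t=2.500: state=(0.741, 0.101, 0.158)
t=3.000: state=(0.681, 0.110, 0.209)
t=3.500: state=(0.622, 0.115, 0.263)
t=4.000: state=(0.567, 0.115, 0.318)
t=4.500: state=(0.518, 0.110, 0.372)
t=5.000: state=(0.476, 0.102, 0.423)
t=5.500: state=(0.441, 0.091, 0.469)
t=6.000: state=(0.412, 0.079, 0.509)
t=6.500: state=(0.388, 0.068, 0.544)
t=7.000: state=(0.369, 0.057, 0.574)
t=7.500: state=(0.354, 0.047, 0.599)
t=8.000: state=(0.342, 0.039, 0.619)
t=8.260: state=(0.337, 0.035, 0.628)
compare at T: S=0.337, I=0.035, R=0.628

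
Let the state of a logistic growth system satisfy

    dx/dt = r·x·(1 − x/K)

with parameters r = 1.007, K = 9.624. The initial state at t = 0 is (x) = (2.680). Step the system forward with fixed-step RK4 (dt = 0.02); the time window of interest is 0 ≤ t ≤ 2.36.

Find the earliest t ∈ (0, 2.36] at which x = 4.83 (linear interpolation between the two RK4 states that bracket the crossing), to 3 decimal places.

t = 0.953

t=0.000: state=(2.680)
step 1 (dt=0.02): k1=(1.947), k2=(1.956), k3=(1.956), k4=(1.965); state += dt/6·(k1+2k2+2k3+k4)
t=0.020: state=(2.719)
t=0.040: state=(2.759)
t=0.060: state=(2.798)
continuing one RK4 step at a time; state shown every 5 steps (Δt=0.1):
t=0.100: state=(2.879)
t=0.200: state=(3.086)
t=0.300: state=(3.301)
t=0.400: state=(3.523)
t=0.500: state=(3.751)
t=0.600: state=(3.983)
t=0.700: state=(4.220)
t=0.800: state=(4.460)
t=0.900: state=(4.702)
t=0.940: state=(4.799)
next step: t=0.960: state=(4.847) — x has crossed 4.83
linear interpolation between t=0.940 (4.79881) and t=0.960 (4.84727) → t≈0.953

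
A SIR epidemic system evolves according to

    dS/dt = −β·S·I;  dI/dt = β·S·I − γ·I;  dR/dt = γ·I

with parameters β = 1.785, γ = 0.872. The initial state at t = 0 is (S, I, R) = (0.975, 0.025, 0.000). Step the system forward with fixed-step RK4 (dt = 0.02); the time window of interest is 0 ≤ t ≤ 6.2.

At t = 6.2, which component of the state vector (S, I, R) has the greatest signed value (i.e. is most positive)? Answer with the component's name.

t=0.000: state=(0.975, 0.025, 0.000)
step 1 (dt=0.02): k1=(-0.044, 0.022, 0.022), k2=(-0.044, 0.022, 0.022), k3=(-0.044, 0.022, 0.022), k4=(-0.044, 0.022, 0.022); state += dt/6·(k1+2k2+2k3+k4)
t=0.020: state=(0.974, 0.025, 0.000)
t=0.040: state=(0.973, 0.026, 0.001)
t=0.060: state=(0.972, 0.026, 0.001)
continuing one RK4 step at a time; state shown every 25 steps (Δt=0.5):
t=0.500: state=(0.948, 0.038, 0.014)
t=1.000: state=(0.909, 0.057, 0.034)
t=1.500: state=(0.856, 0.081, 0.064)
t=2.000: state=(0.787, 0.108, 0.105)
t=2.500: state=(0.705, 0.137, 0.158)
t=3.000: state=(0.617, 0.159, 0.223)
t=3.500: state=(0.532, 0.172, 0.296)
t=4.000: state=(0.456, 0.173, 0.371)
t=4.500: state=(0.392, 0.163, 0.445)
t=5.000: state=(0.341, 0.146, 0.513)
t=5.500: state=(0.302, 0.126, 0.572)
t=6.000: state=(0.273, 0.105, 0.622)
t=6.200: state=(0.263, 0.097, 0.640)
compare at T: S=0.263, I=0.097, R=0.640

largest component: R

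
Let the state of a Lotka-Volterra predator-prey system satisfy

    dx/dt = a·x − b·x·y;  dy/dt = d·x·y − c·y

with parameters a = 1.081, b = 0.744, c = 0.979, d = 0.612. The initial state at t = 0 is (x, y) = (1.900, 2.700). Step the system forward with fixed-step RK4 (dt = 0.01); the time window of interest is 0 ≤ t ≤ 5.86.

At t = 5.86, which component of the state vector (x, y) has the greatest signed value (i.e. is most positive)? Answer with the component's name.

t=0.000: state=(1.900, 2.700)
step 1 (dt=0.01): k1=(-1.763, 0.496), k2=(-1.758, 0.482), k3=(-1.758, 0.482), k4=(-1.753, 0.468); state += dt/6·(k1+2k2+2k3+k4)
t=0.010: state=(1.882, 2.705)
t=0.020: state=(1.865, 2.709)
t=0.030: state=(1.848, 2.714)
continuing one RK4 step at a time; state shown every 20 steps (Δt=0.2):
t=0.200: state=(1.571, 2.744)
t=0.400: state=(1.300, 2.688)
t=0.600: state=(1.092, 2.556)
t=0.800: state=(0.939, 2.379)
t=1.000: state=(0.830, 2.178)
t=1.200: state=(0.756, 1.973)
t=1.400: state=(0.711, 1.774)
t=1.600: state=(0.687, 1.589)
t=1.800: state=(0.682, 1.420)
t=2.000: state=(0.693, 1.270)
t=2.200: state=(0.720, 1.138)
t=2.400: state=(0.761, 1.024)
t=2.600: state=(0.817, 0.927)
t=2.800: state=(0.889, 0.846)
t=3.000: state=(0.978, 0.780)
t=3.200: state=(1.085, 0.727)
t=3.400: state=(1.213, 0.688)
t=3.600: state=(1.362, 0.662)
t=3.800: state=(1.533, 0.650)
t=4.000: state=(1.728, 0.652)
t=4.200: state=(1.944, 0.671)
t=4.400: state=(2.179, 0.710)
t=4.600: state=(2.423, 0.773)
t=4.800: state=(2.663, 0.868)
t=5.000: state=(2.878, 1.002)
t=5.200: state=(3.038, 1.184)
t=5.400: state=(3.109, 1.420)
t=5.600: state=(3.060, 1.705)
t=5.800: state=(2.879, 2.019)
t=5.860: state=(2.802, 2.114)
compare at T: x=2.802, y=2.114

largest component: x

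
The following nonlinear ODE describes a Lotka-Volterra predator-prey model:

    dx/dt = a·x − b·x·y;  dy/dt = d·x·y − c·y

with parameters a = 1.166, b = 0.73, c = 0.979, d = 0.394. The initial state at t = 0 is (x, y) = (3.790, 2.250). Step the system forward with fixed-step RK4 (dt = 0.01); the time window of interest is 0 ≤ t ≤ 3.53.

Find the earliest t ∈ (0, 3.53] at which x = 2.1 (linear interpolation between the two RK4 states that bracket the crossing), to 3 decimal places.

t = 0.854

t=0.000: state=(3.790, 2.250)
step 1 (dt=0.01): k1=(-1.806, 1.157), k2=(-1.818, 1.152), k3=(-1.818, 1.152), k4=(-1.829, 1.147); state += dt/6·(k1+2k2+2k3+k4)
t=0.010: state=(3.772, 2.262)
t=0.020: state=(3.753, 2.273)
t=0.030: state=(3.735, 2.284)
continuing one RK4 step at a time; state shown every 20 steps (Δt=0.2):
t=0.200: state=(3.392, 2.456)
t=0.400: state=(2.959, 2.593)
t=0.600: state=(2.546, 2.648)
t=0.800: state=(2.186, 2.622)
t=0.850: state=(2.106, 2.605)
next step: t=0.860: state=(2.091, 2.601) — x has crossed 2.1
linear interpolation between t=0.850 (2.10639) and t=0.860 (2.09098) → t≈0.854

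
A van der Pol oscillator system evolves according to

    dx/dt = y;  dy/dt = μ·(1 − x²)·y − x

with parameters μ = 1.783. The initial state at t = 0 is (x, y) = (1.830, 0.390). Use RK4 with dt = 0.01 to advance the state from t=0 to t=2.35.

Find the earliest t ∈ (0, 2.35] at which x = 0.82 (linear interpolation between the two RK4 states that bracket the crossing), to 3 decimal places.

t=0.000: state=(1.830, 0.390)
step 1 (dt=0.01): k1=(0.390, -3.463), k2=(0.373, -3.398), k3=(0.373, -3.399), k4=(0.356, -3.333); state += dt/6·(k1+2k2+2k3+k4)
t=0.010: state=(1.834, 0.356)
t=0.020: state=(1.837, 0.323)
t=0.030: state=(1.840, 0.292)
continuing one RK4 step at a time; state shown every 10 steps (Δt=0.1):
t=0.100: state=(1.854, 0.104)
t=0.200: state=(1.854, -0.083)
t=0.300: state=(1.839, -0.204)
t=0.400: state=(1.815, -0.284)
t=0.500: state=(1.783, -0.339)
t=0.600: state=(1.747, -0.380)
t=0.700: state=(1.708, -0.412)
t=0.800: state=(1.665, -0.441)
t=0.900: state=(1.620, -0.467)
t=1.000: state=(1.572, -0.494)
t=1.100: state=(1.521, -0.523)
t=1.200: state=(1.467, -0.554)
t=1.300: state=(1.410, -0.589)
t=1.400: state=(1.349, -0.629)
t=1.500: state=(1.284, -0.676)
t=1.600: state=(1.213, -0.731)
t=1.700: state=(1.137, -0.796)
t=1.800: state=(1.054, -0.876)
t=1.900: state=(0.961, -0.974)
t=2.000: state=(0.858, -1.097)
t=2.030: state=(0.824, -1.140)
next step: t=2.040: state=(0.813, -1.155) — x has crossed 0.82
linear interpolation between t=2.030 (0.82450) and t=2.040 (0.81303) → t≈2.034

t = 2.034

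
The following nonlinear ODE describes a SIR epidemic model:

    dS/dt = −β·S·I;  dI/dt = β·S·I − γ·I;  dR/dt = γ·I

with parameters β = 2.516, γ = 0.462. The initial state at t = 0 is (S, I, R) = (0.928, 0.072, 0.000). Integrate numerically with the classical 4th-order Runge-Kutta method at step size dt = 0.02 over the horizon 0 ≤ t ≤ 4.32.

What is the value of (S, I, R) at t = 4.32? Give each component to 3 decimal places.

t=0.000: state=(0.928, 0.072, 0.000)
step 1 (dt=0.02): k1=(-0.168, 0.135, 0.033), k2=(-0.171, 0.137, 0.034), k3=(-0.171, 0.137, 0.034), k4=(-0.174, 0.139, 0.035); state += dt/6·(k1+2k2+2k3+k4)
t=0.020: state=(0.925, 0.075, 0.001)
t=0.040: state=(0.921, 0.078, 0.001)
t=0.060: state=(0.917, 0.080, 0.002)
continuing one RK4 step at a time; state shown every 10 steps (Δt=0.2):
t=0.200: state=(0.888, 0.104, 0.008)
t=0.400: state=(0.835, 0.146, 0.019)
t=0.600: state=(0.765, 0.199, 0.035)
t=0.800: state=(0.682, 0.262, 0.057)
t=1.000: state=(0.588, 0.328, 0.084)
t=1.200: state=(0.490, 0.393, 0.117)
t=1.400: state=(0.397, 0.447, 0.156)
t=1.600: state=(0.313, 0.487, 0.199)
t=1.800: state=(0.244, 0.511, 0.246)
t=2.000: state=(0.188, 0.519, 0.293)
t=2.200: state=(0.145, 0.514, 0.341)
t=2.400: state=(0.112, 0.500, 0.388)
t=2.600: state=(0.088, 0.479, 0.433)
t=2.800: state=(0.069, 0.454, 0.476)
t=3.000: state=(0.056, 0.427, 0.517)
t=3.200: state=(0.045, 0.400, 0.555)
t=3.400: state=(0.037, 0.372, 0.591)
t=3.600: state=(0.031, 0.345, 0.624)
t=3.800: state=(0.026, 0.319, 0.655)
t=4.000: state=(0.022, 0.294, 0.683)
t=4.200: state=(0.020, 0.271, 0.709)
t=4.320: state=(0.018, 0.258, 0.724)

(S, I, R) = (0.018, 0.258, 0.724)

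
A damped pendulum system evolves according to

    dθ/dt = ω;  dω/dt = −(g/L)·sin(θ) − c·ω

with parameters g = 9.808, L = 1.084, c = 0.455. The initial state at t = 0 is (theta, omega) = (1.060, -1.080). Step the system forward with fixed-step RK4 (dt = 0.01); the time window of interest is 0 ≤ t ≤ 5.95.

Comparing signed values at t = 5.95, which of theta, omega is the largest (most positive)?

largest component: omega

t=0.000: state=(1.060, -1.080)
step 1 (dt=0.01): k1=(-1.080, -7.402), k2=(-1.117, -7.361), k3=(-1.117, -7.360), k4=(-1.154, -7.318); state += dt/6·(k1+2k2+2k3+k4)
t=0.010: state=(1.049, -1.154)
t=0.020: state=(1.037, -1.226)
t=0.030: state=(1.024, -1.298)
continuing one RK4 step at a time; state shown every 20 steps (Δt=0.2):
t=0.200: state=(0.710, -2.337)
t=0.400: state=(0.173, -2.872)
t=0.600: state=(-0.373, -2.433)
t=0.800: state=(-0.751, -1.273)
t=1.000: state=(-0.867, 0.117)
t=1.200: state=(-0.714, 1.359)
t=1.400: state=(-0.355, 2.132)
t=1.600: state=(0.089, 2.169)
t=1.800: state=(0.464, 1.487)
t=2.000: state=(0.657, 0.411)
t=2.200: state=(0.627, -0.686)
t=2.400: state=(0.402, -1.494)
t=2.600: state=(0.066, -1.767)
t=2.800: state=(-0.263, -1.429)
t=3.000: state=(-0.477, -0.658)
t=3.200: state=(-0.517, 0.248)
t=3.400: state=(-0.388, 1.000)
t=3.600: state=(-0.143, 1.373)
t=3.800: state=(0.128, 1.259)
t=4.000: state=(0.333, 0.737)
t=4.200: state=(0.410, 0.025)
t=4.400: state=(0.347, -0.634)
t=4.600: state=(0.175, -1.033)
t=4.800: state=(-0.041, -1.056)
t=5.000: state=(-0.224, -0.724)
t=5.200: state=(-0.316, -0.183)
t=5.400: state=(-0.296, 0.369)
t=5.600: state=(-0.180, 0.755)
t=5.800: state=(-0.014, 0.857)
t=5.950: state=(0.108, 0.736)
compare at T: theta=0.108, omega=0.736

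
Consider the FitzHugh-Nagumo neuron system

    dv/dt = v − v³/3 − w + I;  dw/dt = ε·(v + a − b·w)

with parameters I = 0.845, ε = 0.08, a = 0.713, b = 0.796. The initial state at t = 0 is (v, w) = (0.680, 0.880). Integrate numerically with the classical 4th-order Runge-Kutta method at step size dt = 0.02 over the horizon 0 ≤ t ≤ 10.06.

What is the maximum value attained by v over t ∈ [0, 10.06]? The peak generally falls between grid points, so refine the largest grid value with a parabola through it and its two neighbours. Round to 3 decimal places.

max v = 1.565

t=0.000: state=(0.680, 0.880)
step 1 (dt=0.02): k1=(0.540, 0.055), k2=(0.543, 0.056), k3=(0.543, 0.056), k4=(0.545, 0.056); state += dt/6·(k1+2k2+2k3+k4)
t=0.020: state=(0.691, 0.881)
t=0.040: state=(0.702, 0.882)
t=0.060: state=(0.713, 0.883)
continuing one RK4 step at a time; state shown every 25 steps (Δt=0.5):
t=0.500: state=(0.970, 0.913)
t=1.000: state=(1.249, 0.956)
t=1.500: state=(1.442, 1.008)
t=2.000: state=(1.536, 1.063)
t=2.500: state=(1.564, 1.119)
t=3.000: state=(1.558, 1.174)
t=3.500: state=(1.536, 1.226)
t=4.000: state=(1.507, 1.275)
t=4.500: state=(1.473, 1.322)
t=5.000: state=(1.437, 1.366)
t=5.500: state=(1.400, 1.407)
t=6.000: state=(1.361, 1.446)
t=6.500: state=(1.320, 1.481)
t=7.000: state=(1.278, 1.514)
t=7.500: state=(1.233, 1.544)
t=8.000: state=(1.187, 1.571)
t=8.500: state=(1.137, 1.596)
t=9.000: state=(1.083, 1.618)
t=9.500: state=(1.023, 1.636)
t=10.000: state=(0.956, 1.652)
t=10.060: state=(0.948, 1.654)
largest grid value and its neighbours: v(2.600)=1.56515, v(2.620)=1.56517, v(2.640)=1.56514
parabola through these three points peaks at t≈2.618 with v≈1.56517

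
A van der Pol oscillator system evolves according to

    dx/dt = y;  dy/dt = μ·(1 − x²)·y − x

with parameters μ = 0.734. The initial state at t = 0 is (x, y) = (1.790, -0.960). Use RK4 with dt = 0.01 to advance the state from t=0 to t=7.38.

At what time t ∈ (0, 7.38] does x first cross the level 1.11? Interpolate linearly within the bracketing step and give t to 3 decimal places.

t=0.000: state=(1.790, -0.960)
step 1 (dt=0.01): k1=(-0.960, -0.237), k2=(-0.961, -0.242), k3=(-0.961, -0.242), k4=(-0.962, -0.248); state += dt/6·(k1+2k2+2k3+k4)
t=0.010: state=(1.780, -0.962)
t=0.020: state=(1.771, -0.965)
t=0.030: state=(1.761, -0.968)
continuing one RK4 step at a time; state shown every 25 steps (Δt=0.25):
t=0.250: state=(1.540, -1.051)
t=0.500: state=(1.260, -1.203)
t=0.610: state=(1.123, -1.291)
next step: t=0.620: state=(1.110, -1.300) — x has crossed 1.11
linear interpolation between t=0.610 (1.12264) and t=0.620 (1.10969) → t≈0.620

t = 0.620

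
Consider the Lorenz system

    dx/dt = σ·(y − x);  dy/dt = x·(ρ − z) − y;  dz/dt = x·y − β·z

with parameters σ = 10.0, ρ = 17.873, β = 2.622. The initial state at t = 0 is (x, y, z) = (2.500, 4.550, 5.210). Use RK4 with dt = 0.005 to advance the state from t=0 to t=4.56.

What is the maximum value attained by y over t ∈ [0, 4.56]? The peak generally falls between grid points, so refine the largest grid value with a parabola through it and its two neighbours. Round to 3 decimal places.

t=0.000: state=(2.500, 4.550, 5.210)
step 1 (dt=0.005): k1=(20.500, 27.107, -2.286), k2=(20.665, 27.703, -1.865), k3=(20.676, 27.704, -1.862), k4=(20.851, 28.302, -1.430); state += dt/6·(k1+2k2+2k3+k4)
t=0.005: state=(2.603, 4.689, 5.201)
t=0.010: state=(2.709, 4.833, 5.196)
t=0.015: state=(2.816, 4.984, 5.195)
continuing one RK4 step at a time; state shown every 40 steps (Δt=0.2):
t=0.200: state=(9.240, 13.759, 12.063)
t=0.400: state=(8.951, 3.390, 25.349)
t=0.600: state=(1.284, -0.135, 15.500)
t=0.800: state=(0.401, 0.458, 9.187)
t=1.000: state=(1.005, 1.623, 5.543)
t=1.200: state=(3.804, 6.422, 4.717)
t=1.400: state=(11.785, 14.936, 18.590)
t=1.600: state=(5.566, 0.199, 22.639)
t=1.800: state=(0.349, -0.359, 13.276)
t=2.000: state=(-0.222, -0.374, 7.861)
t=2.200: state=(-0.779, -1.295, 4.714)
t=2.400: state=(-3.162, -5.445, 3.768)
t=2.600: state=(-11.198, -15.586, 15.728)
t=2.800: state=(-6.641, -0.463, 24.085)
t=3.000: state=(-0.158, 0.824, 14.048)
t=3.200: state=(0.859, 1.315, 8.390)
t=3.400: state=(2.708, 4.403, 5.722)
t=3.600: state=(9.026, 13.360, 12.028)
t=3.800: state=(9.110, 3.894, 25.180)
t=4.000: state=(1.576, 0.129, 15.665)
t=4.200: state=(0.789, 0.992, 9.345)
t=4.400: state=(2.070, 3.318, 5.981)
t=4.560: state=(5.640, 9.112, 7.040)
largest grid value and its neighbours: y(1.380)=15.11350, y(1.385)=15.12202, y(1.390)=15.09615
parabola through these three points peaks at t≈1.384 with y≈15.12311

max y = 15.123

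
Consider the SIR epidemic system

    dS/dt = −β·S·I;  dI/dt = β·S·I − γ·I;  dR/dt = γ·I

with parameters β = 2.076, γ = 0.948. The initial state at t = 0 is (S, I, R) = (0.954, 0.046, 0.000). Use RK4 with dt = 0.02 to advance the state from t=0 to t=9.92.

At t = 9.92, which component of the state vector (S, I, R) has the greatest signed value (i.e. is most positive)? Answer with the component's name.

largest component: R

t=0.000: state=(0.954, 0.046, 0.000)
step 1 (dt=0.02): k1=(-0.091, 0.047, 0.044), k2=(-0.092, 0.048, 0.044), k3=(-0.092, 0.048, 0.044), k4=(-0.093, 0.048, 0.045); state += dt/6·(k1+2k2+2k3+k4)
t=0.020: state=(0.952, 0.047, 0.001)
t=0.040: state=(0.950, 0.048, 0.002)
t=0.060: state=(0.948, 0.049, 0.003)
continuing one RK4 step at a time; state shown every 25 steps (Δt=0.5):
t=0.500: state=(0.897, 0.075, 0.028)
t=1.000: state=(0.814, 0.114, 0.073)
t=1.500: state=(0.707, 0.156, 0.137)
t=2.000: state=(0.590, 0.191, 0.219)
t=2.500: state=(0.479, 0.206, 0.314)
t=3.000: state=(0.387, 0.201, 0.412)
t=3.500: state=(0.318, 0.180, 0.502)
t=4.000: state=(0.267, 0.152, 0.581)
t=4.500: state=(0.232, 0.122, 0.646)
t=5.000: state=(0.207, 0.095, 0.697)
t=5.500: state=(0.190, 0.073, 0.737)
t=6.000: state=(0.178, 0.055, 0.767)
t=6.500: state=(0.169, 0.041, 0.790)
t=7.000: state=(0.163, 0.030, 0.807)
t=7.500: state=(0.159, 0.022, 0.819)
t=8.000: state=(0.156, 0.016, 0.828)
t=8.500: state=(0.153, 0.012, 0.835)
t=9.000: state=(0.152, 0.009, 0.840)
t=9.500: state=(0.151, 0.006, 0.843)
t=9.920: state=(0.150, 0.005, 0.845)
compare at T: S=0.150, I=0.005, R=0.845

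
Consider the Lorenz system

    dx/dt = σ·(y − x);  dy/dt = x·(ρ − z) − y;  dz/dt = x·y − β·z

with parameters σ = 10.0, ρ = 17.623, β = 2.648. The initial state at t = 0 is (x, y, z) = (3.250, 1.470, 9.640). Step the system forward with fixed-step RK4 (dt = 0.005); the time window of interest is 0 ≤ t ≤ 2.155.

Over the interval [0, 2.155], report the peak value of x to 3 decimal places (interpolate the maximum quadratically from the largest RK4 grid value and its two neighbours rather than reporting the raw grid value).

max x = 11.004

t=0.000: state=(3.250, 1.470, 9.640)
step 1 (dt=0.005): k1=(-17.800, 24.475, -20.749), k2=(-16.743, 24.225, -20.481), k3=(-16.776, 24.244, -20.481), k4=(-15.749, 24.008, -20.218); state += dt/6·(k1+2k2+2k3+k4)
t=0.005: state=(3.166, 1.591, 9.538)
t=0.010: state=(3.092, 1.710, 9.438)
t=0.015: state=(3.028, 1.827, 9.341)
continuing one RK4 step at a time; state shown every 20 steps (Δt=0.1):
t=0.100: state=(2.969, 3.772, 8.072)
t=0.200: state=(4.525, 6.806, 7.917)
t=0.300: state=(7.465, 10.923, 10.838)
t=0.400: state=(10.570, 12.555, 18.289)
t=0.500: state=(10.117, 7.216, 23.689)
t=0.600: state=(6.229, 2.282, 21.377)
t=0.700: state=(3.242, 1.301, 17.039)
t=0.800: state=(2.150, 1.757, 13.403)
t=0.900: state=(2.234, 2.736, 10.700)
t=1.000: state=(3.131, 4.450, 9.044)
t=1.100: state=(4.961, 7.342, 9.034)
t=1.200: state=(7.828, 10.993, 12.215)
t=1.300: state=(10.379, 11.637, 19.070)
t=1.400: state=(9.473, 6.585, 23.025)
t=1.500: state=(5.969, 2.580, 20.583)
t=1.600: state=(3.451, 1.857, 16.607)
t=1.700: state=(2.618, 2.430, 13.275)
t=1.800: state=(2.912, 3.649, 10.902)
t=1.900: state=(4.091, 5.736, 9.795)
t=2.000: state=(6.230, 8.827, 10.847)
t=2.100: state=(8.932, 11.362, 15.334)
t=2.155: state=(9.942, 11.018, 18.771)
largest grid value and its neighbours: x(0.435)=10.99217, x(0.440)=11.00315, x(0.445)=11.00086
parabola through these three points peaks at t≈0.442 with x≈11.00386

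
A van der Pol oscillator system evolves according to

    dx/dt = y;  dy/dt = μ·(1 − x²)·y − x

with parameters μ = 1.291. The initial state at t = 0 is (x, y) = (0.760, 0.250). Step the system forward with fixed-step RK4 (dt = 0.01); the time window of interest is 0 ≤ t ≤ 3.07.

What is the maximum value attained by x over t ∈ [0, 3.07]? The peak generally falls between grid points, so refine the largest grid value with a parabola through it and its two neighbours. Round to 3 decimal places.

max x = 0.805

t=0.000: state=(0.760, 0.250)
step 1 (dt=0.01): k1=(0.250, -0.624), k2=(0.247, -0.627), k3=(0.247, -0.627), k4=(0.244, -0.631); state += dt/6·(k1+2k2+2k3+k4)
t=0.010: state=(0.762, 0.244)
t=0.020: state=(0.765, 0.237)
t=0.030: state=(0.767, 0.231)
continuing one RK4 step at a time; state shown every 10 steps (Δt=0.1):
t=0.100: state=(0.782, 0.184)
t=0.200: state=(0.797, 0.113)
t=0.300: state=(0.804, 0.036)
t=0.400: state=(0.804, -0.045)
t=0.500: state=(0.795, -0.129)
t=0.600: state=(0.778, -0.216)
t=0.700: state=(0.752, -0.307)
t=0.800: state=(0.716, -0.401)
t=0.900: state=(0.671, -0.501)
t=1.000: state=(0.616, -0.607)
t=1.100: state=(0.550, -0.722)
t=1.200: state=(0.471, -0.848)
t=1.300: state=(0.380, -0.987)
t=1.400: state=(0.273, -1.143)
t=1.500: state=(0.151, -1.315)
t=1.600: state=(0.010, -1.503)
t=1.700: state=(-0.150, -1.702)
t=1.800: state=(-0.330, -1.897)
t=1.900: state=(-0.529, -2.062)
t=2.000: state=(-0.741, -2.160)
t=2.100: state=(-0.957, -2.153)
t=2.200: state=(-1.167, -2.011)
t=2.300: state=(-1.355, -1.740)
t=2.400: state=(-1.512, -1.383)
t=2.500: state=(-1.631, -0.999)
t=2.600: state=(-1.713, -0.643)
t=2.700: state=(-1.761, -0.342)
t=2.800: state=(-1.783, -0.104)
t=2.900: state=(-1.784, 0.077)
t=3.000: state=(-1.769, 0.213)
t=3.070: state=(-1.751, 0.289)
largest grid value and its neighbours: x(0.340)=0.80491, x(0.350)=0.80491, x(0.360)=0.80483
parabola through these three points peaks at t≈0.345 with x≈0.80492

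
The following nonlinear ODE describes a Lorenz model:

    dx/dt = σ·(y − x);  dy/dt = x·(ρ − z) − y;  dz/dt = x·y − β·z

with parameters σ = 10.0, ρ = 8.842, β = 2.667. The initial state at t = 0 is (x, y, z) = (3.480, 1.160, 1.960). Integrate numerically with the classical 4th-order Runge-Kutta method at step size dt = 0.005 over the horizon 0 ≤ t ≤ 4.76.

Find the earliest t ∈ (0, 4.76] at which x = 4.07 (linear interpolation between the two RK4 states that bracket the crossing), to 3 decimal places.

t = 0.252

t=0.000: state=(3.480, 1.160, 1.960)
step 1 (dt=0.005): k1=(-23.200, 22.789, -1.191), k2=(-22.050, 22.343, -1.055), k3=(-22.090, 22.363, -1.056), k4=(-20.977, 21.935, -0.928); state += dt/6·(k1+2k2+2k3+k4)
t=0.005: state=(3.370, 1.272, 1.955)
t=0.010: state=(3.270, 1.379, 1.951)
t=0.015: state=(3.180, 1.483, 1.948)
continuing one RK4 step at a time; state shown every 40 steps (Δt=0.2):
t=0.200: state=(3.427, 4.532, 2.556)
t=0.250: state=(4.047, 5.406, 3.108)
next step: t=0.255: state=(4.115, 5.495, 3.178) — x has crossed 4.07
linear interpolation between t=0.250 (4.04653) and t=0.255 (4.11502) → t≈0.252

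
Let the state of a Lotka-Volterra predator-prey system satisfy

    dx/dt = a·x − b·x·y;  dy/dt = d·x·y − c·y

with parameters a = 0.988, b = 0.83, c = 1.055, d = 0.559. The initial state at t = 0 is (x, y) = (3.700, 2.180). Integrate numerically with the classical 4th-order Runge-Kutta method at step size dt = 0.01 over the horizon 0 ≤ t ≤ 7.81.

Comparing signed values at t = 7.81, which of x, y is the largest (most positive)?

largest component: y

t=0.000: state=(3.700, 2.180)
step 1 (dt=0.01): k1=(-3.039, 2.209), k2=(-3.060, 2.202), k3=(-3.060, 2.201), k4=(-3.081, 2.194); state += dt/6·(k1+2k2+2k3+k4)
t=0.010: state=(3.669, 2.202)
t=0.020: state=(3.638, 2.224)
t=0.030: state=(3.607, 2.246)
continuing one RK4 step at a time; state shown every 50 steps (Δt=0.5):
t=0.500: state=(2.055, 2.866)
t=1.000: state=(1.064, 2.565)
t=1.500: state=(0.687, 1.915)
t=2.000: state=(0.576, 1.343)
t=2.500: state=(0.592, 0.931)
t=3.000: state=(0.701, 0.657)
t=3.500: state=(0.909, 0.484)
t=4.000: state=(1.247, 0.385)
t=4.500: state=(1.760, 0.344)
t=5.000: state=(2.496, 0.366)
t=5.500: state=(3.440, 0.493)
t=6.000: state=(4.306, 0.867)
t=6.500: state=(4.189, 1.740)
t=7.000: state=(2.668, 2.725)
t=7.500: state=(1.351, 2.764)
t=7.810: state=(0.939, 2.422)
compare at T: x=0.939, y=2.422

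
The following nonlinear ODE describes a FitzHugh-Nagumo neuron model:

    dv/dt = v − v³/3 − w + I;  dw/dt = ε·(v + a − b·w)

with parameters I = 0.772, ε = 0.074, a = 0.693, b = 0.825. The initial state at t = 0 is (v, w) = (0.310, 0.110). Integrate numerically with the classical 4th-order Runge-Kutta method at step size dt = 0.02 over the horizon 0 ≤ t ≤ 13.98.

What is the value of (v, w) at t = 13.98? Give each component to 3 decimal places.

(v, w) = (1.057, 1.546)

t=0.000: state=(0.310, 0.110)
step 1 (dt=0.02): k1=(0.962, 0.068), k2=(0.970, 0.068), k3=(0.970, 0.068), k4=(0.978, 0.069); state += dt/6·(k1+2k2+2k3+k4)
t=0.020: state=(0.329, 0.111)
t=0.040: state=(0.349, 0.113)
t=0.060: state=(0.369, 0.114)
continuing one RK4 step at a time; state shown every 25 steps (Δt=0.5):
t=0.500: state=(0.881, 0.153)
t=1.000: state=(1.472, 0.217)
t=1.500: state=(1.792, 0.296)
t=2.000: state=(1.880, 0.380)
t=2.500: state=(1.882, 0.463)
t=3.000: state=(1.860, 0.542)
t=3.500: state=(1.831, 0.618)
t=4.000: state=(1.800, 0.691)
t=4.500: state=(1.768, 0.761)
t=5.000: state=(1.736, 0.827)
t=5.500: state=(1.704, 0.890)
t=6.000: state=(1.672, 0.950)
t=6.500: state=(1.640, 1.007)
t=7.000: state=(1.607, 1.061)
t=7.500: state=(1.574, 1.113)
t=8.000: state=(1.541, 1.161)
t=8.500: state=(1.507, 1.207)
t=9.000: state=(1.472, 1.250)
t=9.500: state=(1.437, 1.291)
t=10.000: state=(1.401, 1.329)
t=10.500: state=(1.364, 1.365)
t=11.000: state=(1.326, 1.398)
t=11.500: state=(1.287, 1.429)
t=12.000: state=(1.246, 1.457)
t=12.500: state=(1.203, 1.483)
t=13.000: state=(1.157, 1.507)
t=13.500: state=(1.108, 1.528)
t=13.980: state=(1.057, 1.546)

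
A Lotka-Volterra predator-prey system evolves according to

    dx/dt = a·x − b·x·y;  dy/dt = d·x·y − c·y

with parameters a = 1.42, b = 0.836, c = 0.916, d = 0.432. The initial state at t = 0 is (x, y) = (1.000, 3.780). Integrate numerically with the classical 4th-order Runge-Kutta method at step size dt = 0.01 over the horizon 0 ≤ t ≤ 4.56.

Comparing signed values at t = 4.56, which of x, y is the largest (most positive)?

largest component: x

t=0.000: state=(1.000, 3.780)
step 1 (dt=0.01): k1=(-1.740, -1.830), k2=(-1.717, -1.839), k3=(-1.718, -1.839), k4=(-1.695, -1.849); state += dt/6·(k1+2k2+2k3+k4)
t=0.010: state=(0.983, 3.762)
t=0.020: state=(0.966, 3.743)
t=0.030: state=(0.950, 3.724)
continuing one RK4 step at a time; state shown every 20 steps (Δt=0.2):
t=0.200: state=(0.729, 3.388)
t=0.400: state=(0.569, 2.982)
t=0.600: state=(0.474, 2.596)
t=0.800: state=(0.421, 2.246)
t=1.000: state=(0.394, 1.937)
t=1.200: state=(0.387, 1.668)
t=1.400: state=(0.397, 1.436)
t=1.600: state=(0.422, 1.239)
t=1.800: state=(0.462, 1.071)
t=2.000: state=(0.520, 0.931)
t=2.200: state=(0.597, 0.813)
t=2.400: state=(0.698, 0.716)
t=2.600: state=(0.829, 0.636)
t=2.800: state=(0.995, 0.573)
t=3.000: state=(1.206, 0.525)
t=3.200: state=(1.472, 0.490)
t=3.400: state=(1.805, 0.470)
t=3.600: state=(2.219, 0.465)
t=3.800: state=(2.724, 0.479)
t=4.000: state=(3.331, 0.518)
t=4.200: state=(4.035, 0.592)
t=4.400: state=(4.807, 0.723)
t=4.560: state=(5.421, 0.889)
compare at T: x=5.421, y=0.889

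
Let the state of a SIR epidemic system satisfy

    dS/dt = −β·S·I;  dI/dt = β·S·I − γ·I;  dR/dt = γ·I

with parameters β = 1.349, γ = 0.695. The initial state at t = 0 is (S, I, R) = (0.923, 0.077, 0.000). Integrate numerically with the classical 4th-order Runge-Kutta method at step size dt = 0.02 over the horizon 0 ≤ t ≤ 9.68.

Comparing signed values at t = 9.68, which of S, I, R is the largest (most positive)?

largest component: R

t=0.000: state=(0.923, 0.077, 0.000)
step 1 (dt=0.02): k1=(-0.096, 0.042, 0.054), k2=(-0.096, 0.042, 0.054), k3=(-0.096, 0.042, 0.054), k4=(-0.097, 0.043, 0.054); state += dt/6·(k1+2k2+2k3+k4)
t=0.020: state=(0.921, 0.078, 0.001)
t=0.040: state=(0.919, 0.079, 0.002)
t=0.060: state=(0.917, 0.080, 0.003)
continuing one RK4 step at a time; state shown every 25 steps (Δt=0.5):
t=0.500: state=(0.870, 0.100, 0.031)
t=1.000: state=(0.807, 0.124, 0.069)
t=1.500: state=(0.736, 0.147, 0.117)
t=2.000: state=(0.662, 0.167, 0.171)
t=2.500: state=(0.589, 0.180, 0.232)
t=3.000: state=(0.520, 0.184, 0.295)
t=3.500: state=(0.460, 0.181, 0.359)
t=4.000: state=(0.408, 0.171, 0.420)
t=4.500: state=(0.365, 0.157, 0.478)
t=5.000: state=(0.330, 0.140, 0.529)
t=5.500: state=(0.302, 0.123, 0.575)
t=6.000: state=(0.280, 0.105, 0.615)
t=6.500: state=(0.262, 0.089, 0.648)
t=7.000: state=(0.248, 0.075, 0.677)
t=7.500: state=(0.237, 0.062, 0.701)
t=8.000: state=(0.228, 0.052, 0.721)
t=8.500: state=(0.221, 0.042, 0.737)
t=9.000: state=(0.215, 0.035, 0.750)
t=9.500: state=(0.211, 0.028, 0.761)
t=9.680: state=(0.209, 0.026, 0.764)
compare at T: S=0.209, I=0.026, R=0.764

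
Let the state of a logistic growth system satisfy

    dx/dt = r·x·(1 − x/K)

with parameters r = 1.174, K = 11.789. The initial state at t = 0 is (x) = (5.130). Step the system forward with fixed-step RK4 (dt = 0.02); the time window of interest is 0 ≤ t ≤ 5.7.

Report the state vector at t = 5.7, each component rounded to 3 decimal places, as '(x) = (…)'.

t=0.000: state=(5.130)
step 1 (dt=0.02): k1=(3.402), k2=(3.407), k3=(3.407), k4=(3.412); state += dt/6·(k1+2k2+2k3+k4)
t=0.020: state=(5.198)
t=0.040: state=(5.266)
t=0.060: state=(5.335)
continuing one RK4 step at a time; state shown every 10 steps (Δt=0.2):
t=0.200: state=(5.818)
t=0.400: state=(6.507)
t=0.600: state=(7.181)
t=0.800: state=(7.820)
t=1.000: state=(8.413)
t=1.200: state=(8.949)
t=1.400: state=(9.424)
t=1.600: state=(9.837)
t=1.800: state=(10.190)
t=2.000: state=(10.488)
t=2.200: state=(10.736)
t=2.400: state=(10.940)
t=2.600: state=(11.108)
t=2.800: state=(11.244)
t=3.000: state=(11.354)
t=3.200: state=(11.442)
t=3.400: state=(11.513)
t=3.600: state=(11.570)
t=3.800: state=(11.615)
t=4.000: state=(11.651)
t=4.200: state=(11.680)
t=4.400: state=(11.702)
t=4.600: state=(11.720)
t=4.800: state=(11.735)
t=5.000: state=(11.746)
t=5.200: state=(11.755)
t=5.400: state=(11.762)
t=5.600: state=(11.768)
t=5.700: state=(11.770)

(x) = (11.770)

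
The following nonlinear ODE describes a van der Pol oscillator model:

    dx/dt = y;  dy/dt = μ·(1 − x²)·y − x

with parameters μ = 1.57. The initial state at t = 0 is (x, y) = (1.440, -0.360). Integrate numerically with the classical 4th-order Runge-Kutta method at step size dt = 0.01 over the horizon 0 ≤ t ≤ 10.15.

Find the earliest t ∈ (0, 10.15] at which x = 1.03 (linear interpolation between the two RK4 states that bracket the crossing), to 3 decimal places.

t=0.000: state=(1.440, -0.360)
step 1 (dt=0.01): k1=(-0.360, -0.833), k2=(-0.364, -0.827), k3=(-0.364, -0.827), k4=(-0.368, -0.822); state += dt/6·(k1+2k2+2k3+k4)
t=0.010: state=(1.436, -0.368)
t=0.020: state=(1.433, -0.376)
t=0.030: state=(1.429, -0.384)
continuing one RK4 step at a time; state shown every 50 steps (Δt=0.5):
t=0.500: state=(1.169, -0.718)
t=0.670: state=(1.035, -0.861)
next step: t=0.680: state=(1.027, -0.870) — x has crossed 1.03
linear interpolation between t=0.670 (1.03516) and t=0.680 (1.02651) → t≈0.676

t = 0.676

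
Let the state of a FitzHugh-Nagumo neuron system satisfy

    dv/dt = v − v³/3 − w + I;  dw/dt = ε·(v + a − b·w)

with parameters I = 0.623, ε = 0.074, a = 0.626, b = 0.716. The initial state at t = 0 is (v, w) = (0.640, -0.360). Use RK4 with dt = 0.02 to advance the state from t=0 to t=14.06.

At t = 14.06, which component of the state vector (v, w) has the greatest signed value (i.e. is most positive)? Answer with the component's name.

t=0.000: state=(0.640, -0.360)
step 1 (dt=0.02): k1=(1.536, 0.113), k2=(1.543, 0.114), k3=(1.543, 0.114), k4=(1.551, 0.115); state += dt/6·(k1+2k2+2k3+k4)
t=0.020: state=(0.671, -0.358)
t=0.040: state=(0.702, -0.355)
t=0.060: state=(0.733, -0.353)
continuing one RK4 step at a time; state shown every 25 steps (Δt=0.5):
t=0.500: state=(1.421, -0.290)
t=1.000: state=(1.881, -0.198)
t=1.500: state=(1.996, -0.098)
t=2.000: state=(1.997, 0.000)
t=2.500: state=(1.972, 0.096)
t=3.000: state=(1.942, 0.187)
t=3.500: state=(1.910, 0.276)
t=4.000: state=(1.877, 0.361)
t=4.500: state=(1.844, 0.442)
t=5.000: state=(1.811, 0.520)
t=5.500: state=(1.778, 0.595)
t=6.000: state=(1.744, 0.666)
t=6.500: state=(1.710, 0.735)
t=7.000: state=(1.675, 0.800)
t=7.500: state=(1.640, 0.863)
t=8.000: state=(1.605, 0.922)
t=8.500: state=(1.568, 0.979)
t=9.000: state=(1.531, 1.033)
t=9.500: state=(1.493, 1.084)
t=10.000: state=(1.454, 1.132)
t=10.500: state=(1.413, 1.178)
t=11.000: state=(1.371, 1.221)
t=11.500: state=(1.327, 1.261)
t=12.000: state=(1.281, 1.298)
t=12.500: state=(1.232, 1.333)
t=13.000: state=(1.179, 1.365)
t=13.500: state=(1.122, 1.394)
t=14.000: state=(1.058, 1.421)
t=14.060: state=(1.050, 1.424)
compare at T: v=1.050, w=1.424

largest component: w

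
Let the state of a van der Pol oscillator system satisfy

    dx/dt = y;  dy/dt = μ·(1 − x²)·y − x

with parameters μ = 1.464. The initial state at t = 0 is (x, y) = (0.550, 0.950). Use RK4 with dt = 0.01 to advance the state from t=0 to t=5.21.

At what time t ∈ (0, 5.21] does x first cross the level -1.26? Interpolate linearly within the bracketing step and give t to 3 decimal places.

t = 3.035

t=0.000: state=(0.550, 0.950)
step 1 (dt=0.01): k1=(0.950, 0.420), k2=(0.952, 0.410), k3=(0.952, 0.410), k4=(0.954, 0.400); state += dt/6·(k1+2k2+2k3+k4)
t=0.010: state=(0.560, 0.954)
t=0.020: state=(0.569, 0.958)
t=0.030: state=(0.579, 0.962)
continuing one RK4 step at a time; state shown every 20 steps (Δt=0.2):
t=0.200: state=(0.745, 0.986)
t=0.400: state=(0.936, 0.898)
t=0.600: state=(1.096, 0.686)
t=0.800: state=(1.206, 0.403)
t=1.000: state=(1.257, 0.117)
t=1.200: state=(1.255, -0.133)
t=1.400: state=(1.207, -0.344)
t=1.600: state=(1.119, -0.532)
t=1.800: state=(0.994, -0.722)
t=2.000: state=(0.828, -0.946)
t=2.200: state=(0.611, -1.243)
t=2.400: state=(0.322, -1.665)
t=2.600: state=(-0.066, -2.245)
t=2.800: state=(-0.578, -2.837)
t=3.000: state=(-1.163, -2.847)
t=3.030: state=(-1.247, -2.755)
next step: t=3.040: state=(-1.274, -2.719) — x has crossed -1.26
linear interpolation between t=3.030 (-1.24670) and t=3.040 (-1.27407) → t≈3.035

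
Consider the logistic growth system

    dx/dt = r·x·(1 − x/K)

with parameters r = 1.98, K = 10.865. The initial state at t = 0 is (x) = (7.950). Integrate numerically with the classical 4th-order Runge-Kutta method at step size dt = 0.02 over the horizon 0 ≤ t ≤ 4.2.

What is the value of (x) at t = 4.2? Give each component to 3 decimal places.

(x) = (10.864)

t=0.000: state=(7.950)
step 1 (dt=0.02): k1=(4.223), k2=(4.184), k3=(4.184), k4=(4.145); state += dt/6·(k1+2k2+2k3+k4)
t=0.020: state=(8.034)
t=0.040: state=(8.116)
t=0.060: state=(8.196)
continuing one RK4 step at a time; state shown every 10 steps (Δt=0.2):
t=0.200: state=(8.715)
t=0.400: state=(9.318)
t=0.600: state=(9.773)
t=0.800: state=(10.105)
t=1.000: state=(10.341)
t=1.200: state=(10.507)
t=1.400: state=(10.621)
t=1.600: state=(10.700)
t=1.800: state=(10.753)
t=2.000: state=(10.790)
t=2.200: state=(10.814)
t=2.400: state=(10.831)
t=2.600: state=(10.842)
t=2.800: state=(10.849)
t=3.000: state=(10.855)
t=3.200: state=(10.858)
t=3.400: state=(10.860)
t=3.600: state=(10.862)
t=3.800: state=(10.863)
t=4.000: state=(10.864)
t=4.200: state=(10.864)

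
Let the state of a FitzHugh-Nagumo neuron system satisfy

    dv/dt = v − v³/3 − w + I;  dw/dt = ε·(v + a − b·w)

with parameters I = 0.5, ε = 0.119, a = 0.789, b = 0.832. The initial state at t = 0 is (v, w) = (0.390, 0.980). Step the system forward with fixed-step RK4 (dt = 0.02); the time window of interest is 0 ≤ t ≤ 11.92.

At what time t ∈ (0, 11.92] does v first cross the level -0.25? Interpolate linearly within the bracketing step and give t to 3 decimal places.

t = 1.854

t=0.000: state=(0.390, 0.980)
step 1 (dt=0.02): k1=(-0.110, 0.043), k2=(-0.111, 0.043), k3=(-0.111, 0.043), k4=(-0.113, 0.043); state += dt/6·(k1+2k2+2k3+k4)
t=0.020: state=(0.388, 0.981)
t=0.040: state=(0.385, 0.982)
t=0.060: state=(0.383, 0.983)
continuing one RK4 step at a time; state shown every 25 steps (Δt=0.5):
t=0.500: state=(0.316, 0.999)
t=1.000: state=(0.188, 1.012)
t=1.500: state=(-0.024, 1.014)
t=1.840: state=(-0.240, 1.007)
next step: t=1.860: state=(-0.255, 1.006) — v has crossed -0.25
linear interpolation between t=1.840 (-0.23956) and t=1.860 (-0.25452) → t≈1.854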